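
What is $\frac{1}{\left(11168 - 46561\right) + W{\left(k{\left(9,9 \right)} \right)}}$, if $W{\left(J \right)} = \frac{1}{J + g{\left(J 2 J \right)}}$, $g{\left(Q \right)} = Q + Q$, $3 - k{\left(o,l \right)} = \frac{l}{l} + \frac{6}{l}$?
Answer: $- \frac{76}{2689859} \approx -2.8254 \cdot 10^{-5}$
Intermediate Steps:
$k{\left(o,l \right)} = 2 - \frac{6}{l}$ ($k{\left(o,l \right)} = 3 - \left(\frac{l}{l} + \frac{6}{l}\right) = 3 - \left(1 + \frac{6}{l}\right) = 2 - \frac{6}{l}$)
$g{\left(Q \right)} = 2 Q$
$W{\left(J \right)} = \frac{1}{J + 4 J^{2}}$ ($W{\left(J \right)} = \frac{1}{J + 2 J 2 J} = \frac{1}{J + 2 \cdot 2 J^{2}} = \frac{1}{J + 4 J^{2}}$)
$\frac{1}{\left(11168 - 46561\right) + W{\left(k{\left(9,9 \right)} \right)}} = \frac{1}{\left(11168 - 46561\right) + \frac{1}{\left(2 - \frac{6}{9}\right) \left(1 + 4 \left(2 - \frac{6}{9}\right)\right)}} = \frac{1}{-35393 + \frac{1}{\left(2 - \frac{2}{3}\right) \left(1 + 4 \left(2 - \frac{2}{3}\right)\right)}} = \frac{1}{-35393 + \frac{1}{\frac{4}{3} \left(1 + 4 \cdot \frac{4}{3}\right)}} = \frac{1}{-35393 + \frac{3}{4 \left(1 + \frac{16}{3}\right)}} = \frac{1}{-35393 + \frac{3}{4 \cdot \frac{19}{3}}} = \frac{1}{-35393 + \frac{3}{4} \cdot \frac{3}{19}} = \frac{1}{-35393 + \frac{9}{76}} = \frac{1}{- \frac{2689859}{76}} = - \frac{76}{2689859}$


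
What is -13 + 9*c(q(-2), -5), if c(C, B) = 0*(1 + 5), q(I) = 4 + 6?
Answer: -13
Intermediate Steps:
q(I) = 10
c(C, B) = 0 (c(C, B) = 0*6 = 0)
-13 + 9*c(q(-2), -5) = -13 + 9*0 = -13 + 0 = -13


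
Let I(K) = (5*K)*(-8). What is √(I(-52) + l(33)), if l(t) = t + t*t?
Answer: √3202 ≈ 56.586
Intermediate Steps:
I(K) = -40*K
l(t) = t + t²
√(I(-52) + l(33)) = √(-40*(-52) + 33*(1 + 33)) = √(2080 + 33*34) = √(2080 + 1122) = √3202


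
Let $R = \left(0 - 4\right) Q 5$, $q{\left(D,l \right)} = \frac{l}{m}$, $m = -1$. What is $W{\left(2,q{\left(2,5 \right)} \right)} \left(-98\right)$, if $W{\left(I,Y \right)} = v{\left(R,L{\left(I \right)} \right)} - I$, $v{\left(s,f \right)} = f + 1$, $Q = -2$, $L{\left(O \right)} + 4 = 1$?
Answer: $392$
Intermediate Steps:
$q{\left(D,l \right)} = - l$ ($q{\left(D,l \right)} = \frac{l}{-1} = l \left(-1\right) = - l$)
$L{\left(O \right)} = -3$ ($L{\left(O \right)} = -4 + 1 = -3$)
$R = 40$ ($R = \left(0 - 4\right) \left(-2\right) 5 = \left(-4\right) \left(-2\right) 5 = 8 \cdot 5 = 40$)
$v{\left(s,f \right)} = 1 + f$
$W{\left(I,Y \right)} = -2 - I$ ($W{\left(I,Y \right)} = \left(1 - 3\right) - I = -2 - I$)
$W{\left(2,q{\left(2,5 \right)} \right)} \left(-98\right) = \left(-2 - 2\right) \left(-98\right) = \left(-4\right) \left(-98\right) = 392$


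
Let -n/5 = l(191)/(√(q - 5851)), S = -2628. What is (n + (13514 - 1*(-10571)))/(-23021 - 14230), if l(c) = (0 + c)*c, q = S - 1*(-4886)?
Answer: -24085/37251 - 182405*I*√3593/133842843 ≈ -0.64656 - 0.08169*I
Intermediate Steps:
q = 2258 (q = -2628 - 1*(-4886) = -2628 + 4886 = 2258)
l(c) = c² (l(c) = c*c = c²)
n = 182405*I*√3593/3593 (n = -5*191²/(√(2258 - 5851)) = -182405/(√(-3593)) = -182405/(I*√3593) = -182405*(-I*√3593/3593) = -(-182405)*I*√3593/3593 = 182405*I*√3593/3593 ≈ 3043.0*I)
(n + (13514 - 1*(-10571)))/(-23021 - 14230) = (182405*I*√3593/3593 + (13514 - 1*(-10571)))/(-23021 - 14230) = (182405*I*√3593/3593 + (13514 + 10571))/(-37251) = (182405*I*√3593/3593 + 24085)*(-1/37251) = (24085 + 182405*I*√3593/3593)*(-1/37251) = -24085/37251 - 182405*I*√3593/133842843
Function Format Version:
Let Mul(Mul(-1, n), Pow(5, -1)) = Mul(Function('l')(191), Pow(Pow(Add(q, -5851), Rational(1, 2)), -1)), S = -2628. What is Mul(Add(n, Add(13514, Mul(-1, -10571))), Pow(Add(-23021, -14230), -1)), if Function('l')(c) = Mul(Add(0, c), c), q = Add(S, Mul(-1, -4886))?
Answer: Add(Rational(-24085, 37251), Mul(Rational(-182405, 133842843), I, Pow(3593, Rational(1, 2)))) ≈ Add(-0.64656, Mul(-0.081690, I))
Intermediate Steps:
q = 2258 (q = Add(-2628, Mul(-1, -4886)) = Add(-2628, 4886) = 2258)
Function('l')(c) = Pow(c, 2) (Function('l')(c) = Mul(c, c) = Pow(c, 2))
n = Mul(Rational(182405, 3593), I, Pow(3593, Rational(1, 2))) (n = Mul(-5, Mul(Pow(191, 2), Pow(Pow(Add(2258, -5851), Rational(1, 2)), -1))) = Mul(-5, Mul(36481, Pow(Pow(-3593, Rational(1, 2)), -1))) = Mul(-5, Mul(36481, Pow(Mul(I, Pow(3593, Rational(1, 2))), -1))) = Mul(-5, Mul(36481, Mul(Rational(-1, 3593), I, Pow(3593, Rational(1, 2))))) = Mul(-5, Mul(Rational(-36481, 3593), I, Pow(3593, Rational(1, 2)))) = Mul(Rational(182405, 3593), I, Pow(3593, Rational(1, 2))) ≈ Mul(3043.0, I))
Mul(Add(n, Add(13514, Mul(-1, -10571))), Pow(Add(-23021, -14230), -1)) = Mul(Add(Mul(Rational(182405, 3593), I, Pow(3593, Rational(1, 2))), Add(13514, Mul(-1, -10571))), Pow(Add(-23021, -14230), -1)) = Mul(Add(Mul(Rational(182405, 3593), I, Pow(3593, Rational(1, 2))), Add(13514, 10571)), Pow(-37251, -1)) = Mul(Add(Mul(Rational(182405, 3593), I, Pow(3593, Rational(1, 2))), 24085), Rational(-1, 37251)) = Mul(Add(24085, Mul(Rational(182405, 3593), I, Pow(3593, Rational(1, 2)))), Rational(-1, 37251)) = Add(Rational(-24085, 37251), Mul(Rational(-182405, 133842843), I, Pow(3593, Rational(1, 2))))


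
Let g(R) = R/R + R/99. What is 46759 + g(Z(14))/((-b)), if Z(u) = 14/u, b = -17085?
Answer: 15817774817/338283 ≈ 46759.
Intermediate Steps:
g(R) = 1 + R/99 (g(R) = 1 + R*(1/99) = 1 + R/99)
46759 + g(Z(14))/((-b)) = 46759 + (1 + (14/14)/99)/((-1*(-17085))) = 46759 + (1 + (14*(1/14))/99)/17085 = 46759 + (1 + (1/99)*1)*(1/17085) = 46759 + (1 + 1/99)*(1/17085) = 46759 + (100/99)*(1/17085) = 46759 + 20/338283 = 15817774817/338283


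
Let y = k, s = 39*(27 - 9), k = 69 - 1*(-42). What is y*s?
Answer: 77922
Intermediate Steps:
k = 111 (k = 69 + 42 = 111)
s = 702 (s = 39*18 = 702)
y = 111
y*s = 111*702 = 77922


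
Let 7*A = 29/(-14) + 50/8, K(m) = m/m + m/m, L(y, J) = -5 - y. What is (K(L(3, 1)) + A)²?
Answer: 259081/38416 ≈ 6.7441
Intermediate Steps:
K(m) = 2 (K(m) = 1 + 1 = 2)
A = 117/196 (A = (29/(-14) + 50/8)/7 = (29*(-1/14) + 50*(⅛))/7 = (-29/14 + 25/4)/7 = (⅐)*(117/28) = 117/196 ≈ 0.59694)
(K(L(3, 1)) + A)² = (2 + 117/196)² = (509/196)² = 259081/38416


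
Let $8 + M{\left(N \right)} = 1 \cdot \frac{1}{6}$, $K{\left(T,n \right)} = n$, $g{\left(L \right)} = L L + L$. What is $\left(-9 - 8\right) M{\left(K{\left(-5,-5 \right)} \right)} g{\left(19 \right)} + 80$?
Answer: $\frac{152050}{3} \approx 50683.0$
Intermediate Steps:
$g{\left(L \right)} = L + L^{2}$ ($g{\left(L \right)} = L^{2} + L = L + L^{2}$)
$M{\left(N \right)} = - \frac{47}{6}$ ($M{\left(N \right)} = -8 + 1 \cdot \frac{1}{6} = -8 + \frac{1}{6} = - \frac{47}{6}$)
$\left(-9 - 8\right) M{\left(K{\left(-5,-5 \right)} \right)} g{\left(19 \right)} + 80 = \left(-9 - 8\right) \left(- \frac{47}{6}\right) 19 \left(1 + 19\right) + 80 = \left(-17\right) \left(- \frac{47}{6}\right) 19 \cdot 20 + 80 = \frac{799}{6} \cdot 380 + 80 = \frac{151810}{3} + 80 = \frac{152050}{3}$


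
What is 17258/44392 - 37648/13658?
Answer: -358890063/151576484 ≈ -2.3677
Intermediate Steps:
17258/44392 - 37648/13658 = 17258*(1/44392) - 37648*1/13658 = 8629/22196 - 18824/6829 = -358890063/151576484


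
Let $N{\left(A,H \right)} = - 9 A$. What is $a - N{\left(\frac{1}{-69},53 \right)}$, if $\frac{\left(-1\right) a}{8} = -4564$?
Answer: $\frac{839773}{23} \approx 36512.0$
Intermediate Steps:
$a = 36512$ ($a = \left(-8\right) \left(-4564\right) = 36512$)
$a - N{\left(\frac{1}{-69},53 \right)} = 36512 - - \frac{9}{-69} = 36512 - \left(-9\right) \left(- \frac{1}{69}\right) = 36512 - \frac{3}{23} = \frac{839773}{23}$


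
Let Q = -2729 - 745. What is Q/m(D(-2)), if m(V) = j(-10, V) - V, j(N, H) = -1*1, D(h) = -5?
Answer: -1737/2 ≈ -868.50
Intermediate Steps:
j(N, H) = -1
m(V) = -1 - V
Q = -3474
Q/m(D(-2)) = -3474/(-1 - 1*(-5)) = -3474/(-1 + 5) = -3474/4 = -3474*¼ = -1737/2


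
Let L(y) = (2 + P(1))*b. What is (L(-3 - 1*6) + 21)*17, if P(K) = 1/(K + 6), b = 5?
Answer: 3774/7 ≈ 539.14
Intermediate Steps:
P(K) = 1/(6 + K)
L(y) = 75/7 (L(y) = (2 + 1/(6 + 1))*5 = (2 + 1/7)*5 = (2 + ⅐)*5 = (15/7)*5 = 75/7)
(L(-3 - 1*6) + 21)*17 = (75/7 + 21)*17 = (222/7)*17 = 3774/7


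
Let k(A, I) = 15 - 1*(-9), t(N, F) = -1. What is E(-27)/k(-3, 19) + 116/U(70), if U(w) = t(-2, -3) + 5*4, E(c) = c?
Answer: 757/152 ≈ 4.9803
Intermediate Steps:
k(A, I) = 24 (k(A, I) = 15 + 9 = 24)
U(w) = 19 (U(w) = -1 + 5*4 = -1 + 20 = 19)
E(-27)/k(-3, 19) + 116/U(70) = -27/24 + 116/19 = -27*1/24 + 116*(1/19) = -9/8 + 116/19 = 757/152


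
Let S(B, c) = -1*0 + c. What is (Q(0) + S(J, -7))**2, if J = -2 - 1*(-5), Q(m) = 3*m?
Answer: 49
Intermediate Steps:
J = 3 (J = -2 + 5 = 3)
S(B, c) = c (S(B, c) = 0 + c = c)
(Q(0) + S(J, -7))**2 = (3*0 - 7)**2 = (0 - 7)**2 = (-7)**2 = 49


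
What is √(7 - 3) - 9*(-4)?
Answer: 38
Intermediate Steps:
√(7 - 3) - 9*(-4) = √4 + 36 = 2 + 36 = 38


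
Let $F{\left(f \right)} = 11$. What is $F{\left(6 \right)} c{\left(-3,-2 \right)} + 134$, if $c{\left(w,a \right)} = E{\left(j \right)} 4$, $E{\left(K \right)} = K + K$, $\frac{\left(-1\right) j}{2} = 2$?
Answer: $-218$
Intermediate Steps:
$j = -4$ ($j = \left(-2\right) 2 = -4$)
$E{\left(K \right)} = 2 K$
$c{\left(w,a \right)} = -32$ ($c{\left(w,a \right)} = 2 \left(-4\right) 4 = \left(-8\right) 4 = -32$)
$F{\left(6 \right)} c{\left(-3,-2 \right)} + 134 = 11 \left(-32\right) + 134 = -352 + 134 = -218$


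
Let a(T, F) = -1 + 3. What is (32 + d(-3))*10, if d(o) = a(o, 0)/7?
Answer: 2260/7 ≈ 322.86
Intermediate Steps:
a(T, F) = 2
d(o) = 2/7
(32 + d(-3))*10 = (32 + 2/7)*10 = (226/7)*10 = 2260/7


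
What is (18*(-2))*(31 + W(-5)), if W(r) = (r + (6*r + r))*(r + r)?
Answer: -15516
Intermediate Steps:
W(r) = 16*r² (W(r) = (r + 7*r)*(2*r) = (8*r)*(2*r) = 16*r²)
(18*(-2))*(31 + W(-5)) = (18*(-2))*(31 + 16*(-5)²) = -36*(31 + 16*25) = -36*(31 + 400) = -36*431 = -15516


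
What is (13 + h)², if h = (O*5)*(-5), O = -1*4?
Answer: 12769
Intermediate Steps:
O = -4
h = 100 (h = -4*5*(-5) = -20*(-5) = 100)
(13 + h)² = (13 + 100)² = 113² = 12769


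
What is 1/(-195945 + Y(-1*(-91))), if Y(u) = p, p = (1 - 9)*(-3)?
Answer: -1/195921 ≈ -5.1041e-6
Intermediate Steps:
p = 24 (p = -8*(-3) = 24)
Y(u) = 24
1/(-195945 + Y(-1*(-91))) = 1/(-195945 + 24) = 1/(-195921) = -1/195921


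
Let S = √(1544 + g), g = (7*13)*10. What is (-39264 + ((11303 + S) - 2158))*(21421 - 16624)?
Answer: -144480843 + 4797*√2454 ≈ -1.4424e+8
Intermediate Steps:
g = 910 (g = 91*10 = 910)
S = √2454 (S = √(1544 + 910) = √2454 ≈ 49.538)
(-39264 + ((11303 + S) - 2158))*(21421 - 16624) = (-39264 + ((11303 + √2454) - 2158))*(21421 - 16624) = (-39264 + (9145 + √2454))*4797 = (-30119 + √2454)*4797 = -144480843 + 4797*√2454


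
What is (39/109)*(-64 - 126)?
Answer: -7410/109 ≈ -67.982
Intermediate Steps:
(39/109)*(-64 - 126) = (39*(1/109))*(-190) = (39/109)*(-190) = -7410/109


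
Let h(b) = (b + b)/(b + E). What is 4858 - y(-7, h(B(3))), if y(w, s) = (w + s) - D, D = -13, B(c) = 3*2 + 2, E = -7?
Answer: 4836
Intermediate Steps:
B(c) = 8 (B(c) = 6 + 2 = 8)
h(b) = 2*b/(-7 + b) (h(b) = (b + b)/(b - 7) = (2*b)/(-7 + b) = 2*b/(-7 + b))
y(w, s) = 13 + s + w (y(w, s) = (w + s) - 1*(-13) = (s + w) + 13 = 13 + s + w)
4858 - y(-7, h(B(3))) = 4858 - (13 + 2*8/(-7 + 8) - 7) = 4858 - (13 + 2*8/1 - 7) = 4858 - (13 + 2*8*1 - 7) = 4858 - (13 + 16 - 7) = 4858 - 1*22 = 4858 - 22 = 4836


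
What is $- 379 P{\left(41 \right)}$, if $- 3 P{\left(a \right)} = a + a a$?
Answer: $217546$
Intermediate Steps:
$P{\left(a \right)} = - \frac{a}{3} - \frac{a^{2}}{3}$ ($P{\left(a \right)} = - \frac{a + a a}{3} = - \frac{a + a^{2}}{3} = - \frac{a}{3} - \frac{a^{2}}{3}$)
$- 379 P{\left(41 \right)} = - 379 \left(\left(- \frac{1}{3}\right) 41 \left(1 + 41\right)\right) = - 379 \left(\left(- \frac{1}{3}\right) 41 \cdot 42\right) = \left(-379\right) \left(-574\right) = 217546$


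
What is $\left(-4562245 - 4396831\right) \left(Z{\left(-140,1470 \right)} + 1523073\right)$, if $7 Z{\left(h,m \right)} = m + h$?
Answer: $-13647028984988$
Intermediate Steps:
$Z{\left(h,m \right)} = \frac{h}{7} + \frac{m}{7}$ ($Z{\left(h,m \right)} = \frac{m + h}{7} = \frac{h + m}{7} = \frac{h}{7} + \frac{m}{7}$)
$\left(-4562245 - 4396831\right) \left(Z{\left(-140,1470 \right)} + 1523073\right) = \left(-4562245 - 4396831\right) \left(\left(\frac{1}{7} \left(-140\right) + \frac{1}{7} \cdot 1470\right) + 1523073\right) = - 8959076 \left(\left(-20 + 210\right) + 1523073\right) = - 8959076 \left(190 + 1523073\right) = \left(-8959076\right) 1523263 = -13647028984988$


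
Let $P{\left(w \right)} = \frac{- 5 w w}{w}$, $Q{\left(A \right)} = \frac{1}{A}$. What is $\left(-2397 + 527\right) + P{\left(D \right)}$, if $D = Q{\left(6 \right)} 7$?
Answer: $- \frac{11255}{6} \approx -1875.8$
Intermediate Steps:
$D = \frac{7}{6}$ ($D = \frac{1}{6} \cdot 7 = \frac{7}{6} \approx 1.1667$)
$P{\left(w \right)} = - 5 w$ ($P{\left(w \right)} = \frac{\left(-5\right) w^{2}}{w} = - 5 w$)
$\left(-2397 + 527\right) + P{\left(D \right)} = \left(-2397 + 527\right) - \frac{35}{6} = -1870 - \frac{35}{6} = - \frac{11255}{6}$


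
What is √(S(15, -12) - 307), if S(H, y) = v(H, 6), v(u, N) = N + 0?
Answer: I*√301 ≈ 17.349*I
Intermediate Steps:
v(u, N) = N
S(H, y) = 6
√(S(15, -12) - 307) = √(6 - 307) = √(-301) = I*√301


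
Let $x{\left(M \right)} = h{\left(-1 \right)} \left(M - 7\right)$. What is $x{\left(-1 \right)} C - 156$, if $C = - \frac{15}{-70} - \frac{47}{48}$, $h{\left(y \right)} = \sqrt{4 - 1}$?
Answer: $-156 + \frac{257 \sqrt{3}}{42} \approx -145.4$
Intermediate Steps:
$h{\left(y \right)} = \sqrt{3}$
$x{\left(M \right)} = \sqrt{3} \left(-7 + M\right)$ ($x{\left(M \right)} = \sqrt{3} \left(M - 7\right) = \sqrt{3} \left(-7 + M\right)$)
$C = - \frac{257}{336}$ ($C = \left(-15\right) \left(- \frac{1}{70}\right) - \frac{47}{48} = \frac{3}{14} - \frac{47}{48} = - \frac{257}{336} \approx -0.76488$)
$x{\left(-1 \right)} C - 156 = \sqrt{3} \left(-7 - 1\right) \left(- \frac{257}{336}\right) - 156 = \sqrt{3} \left(-8\right) \left(- \frac{257}{336}\right) - 156 = - 8 \sqrt{3} \left(- \frac{257}{336}\right) - 156 = \frac{257 \sqrt{3}}{42} - 156 = -156 + \frac{257 \sqrt{3}}{42}$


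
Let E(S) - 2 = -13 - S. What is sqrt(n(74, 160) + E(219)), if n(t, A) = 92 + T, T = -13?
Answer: I*sqrt(151) ≈ 12.288*I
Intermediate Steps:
E(S) = -11 - S (E(S) = 2 + (-13 - S) = -11 - S)
n(t, A) = 79 (n(t, A) = 92 - 13 = 79)
sqrt(n(74, 160) + E(219)) = sqrt(79 + (-11 - 1*219)) = sqrt(79 + (-11 - 219)) = sqrt(79 - 230) = sqrt(-151) = I*sqrt(151)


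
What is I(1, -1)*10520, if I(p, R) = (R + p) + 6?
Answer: 63120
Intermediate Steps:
I(p, R) = 6 + R + p
I(1, -1)*10520 = (6 - 1 + 1)*10520 = 6*10520 = 63120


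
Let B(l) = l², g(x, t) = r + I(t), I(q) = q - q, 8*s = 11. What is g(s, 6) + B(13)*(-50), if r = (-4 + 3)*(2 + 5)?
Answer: -8457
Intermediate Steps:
s = 11/8 (s = (⅛)*11 = 11/8 ≈ 1.3750)
I(q) = 0
r = -7 (r = -1*7 = -7)
g(x, t) = -7 (g(x, t) = -7 + 0 = -7)
g(s, 6) + B(13)*(-50) = -7 + 13²*(-50) = -7 + 169*(-50) = -7 - 8450 = -8457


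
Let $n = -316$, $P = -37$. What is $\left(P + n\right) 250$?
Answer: $-88250$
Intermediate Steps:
$\left(P + n\right) 250 = \left(-37 - 316\right) 250 = \left(-353\right) 250 = -88250$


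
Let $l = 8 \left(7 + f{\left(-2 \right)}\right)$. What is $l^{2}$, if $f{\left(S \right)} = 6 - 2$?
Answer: $7744$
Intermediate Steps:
$f{\left(S \right)} = 4$ ($f{\left(S \right)} = 6 - 2 = 4$)
$l = 88$ ($l = 8 \left(7 + 4\right) = 8 \cdot 11 = 88$)
$l^{2} = 88^{2} = 7744$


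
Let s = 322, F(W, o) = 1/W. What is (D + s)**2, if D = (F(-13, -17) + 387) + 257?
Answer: 157678249/169 ≈ 9.3301e+5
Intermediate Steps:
D = 8371/13 (D = (1/(-13) + 387) + 257 = (-1/13 + 387) + 257 = 5030/13 + 257 = 8371/13 ≈ 643.92)
(D + s)**2 = (8371/13 + 322)**2 = (12557/13)**2 = 157678249/169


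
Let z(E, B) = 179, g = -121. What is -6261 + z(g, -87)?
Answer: -6082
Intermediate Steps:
-6261 + z(g, -87) = -6261 + 179 = -6082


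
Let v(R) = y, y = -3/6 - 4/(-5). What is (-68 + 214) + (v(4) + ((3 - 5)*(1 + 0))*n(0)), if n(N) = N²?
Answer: 1463/10 ≈ 146.30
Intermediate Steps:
y = 3/10 (y = -3*⅙ - 4*(-⅕) = -½ + ⅘ = 3/10 ≈ 0.30000)
v(R) = 3/10
(-68 + 214) + (v(4) + ((3 - 5)*(1 + 0))*n(0)) = (-68 + 214) + (3/10 + ((3 - 5)*(1 + 0))*0²) = 146 + (3/10 - 2*1*0) = 146 + (3/10 - 2*0) = 146 + (3/10 + 0) = 146 + 3/10 = 1463/10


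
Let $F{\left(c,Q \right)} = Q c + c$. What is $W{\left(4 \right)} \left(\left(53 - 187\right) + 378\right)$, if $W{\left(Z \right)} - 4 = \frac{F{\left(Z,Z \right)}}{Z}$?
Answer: $2196$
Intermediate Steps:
$F{\left(c,Q \right)} = c + Q c$
$W{\left(Z \right)} = 5 + Z$ ($W{\left(Z \right)} = 4 + \frac{Z \left(1 + Z\right)}{Z} = 4 + \left(1 + Z\right) = 5 + Z$)
$W{\left(4 \right)} \left(\left(53 - 187\right) + 378\right) = \left(5 + 4\right) \left(\left(53 - 187\right) + 378\right) = 9 \left(-134 + 378\right) = 9 \cdot 244 = 2196$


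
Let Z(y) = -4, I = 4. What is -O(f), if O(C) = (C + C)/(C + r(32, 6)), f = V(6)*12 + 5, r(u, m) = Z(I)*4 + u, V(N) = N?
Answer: -154/93 ≈ -1.6559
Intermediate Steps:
r(u, m) = -16 + u (r(u, m) = -4*4 + u = -16 + u)
f = 77 (f = 6*12 + 5 = 72 + 5 = 77)
O(C) = 2*C/(16 + C) (O(C) = (C + C)/(C + (-16 + 32)) = (2*C)/(C + 16) = (2*C)/(16 + C) = 2*C/(16 + C))
-O(f) = -2*77/(16 + 77) = -2*77/93 = -1*154/93 = -154/93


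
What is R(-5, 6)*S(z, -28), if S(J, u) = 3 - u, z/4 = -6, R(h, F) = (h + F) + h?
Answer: -124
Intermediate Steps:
R(h, F) = F + 2*h (R(h, F) = (F + h) + h = F + 2*h)
z = -24 (z = 4*(-6) = -24)
R(-5, 6)*S(z, -28) = (6 + 2*(-5))*(3 - 1*(-28)) = (6 - 10)*(3 + 28) = -4*31 = -124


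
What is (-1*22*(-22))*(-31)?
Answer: -15004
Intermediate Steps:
(-1*22*(-22))*(-31) = -22*(-22)*(-31) = 484*(-31) = -15004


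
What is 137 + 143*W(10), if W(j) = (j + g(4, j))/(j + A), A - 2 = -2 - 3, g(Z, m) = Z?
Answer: 423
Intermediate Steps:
A = -3 (A = 2 + (-2 - 3) = 2 - 5 = -3)
W(j) = (4 + j)/(-3 + j) (W(j) = (j + 4)/(j - 3) = (4 + j)/(-3 + j))
137 + 143*W(10) = 137 + 143*((4 + 10)/(-3 + 10)) = 137 + 143*(14/7) = 137 + 143*((1/7)*14) = 137 + 143*2 = 137 + 286 = 423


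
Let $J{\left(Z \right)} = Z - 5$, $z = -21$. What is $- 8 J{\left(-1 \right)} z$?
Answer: $-1008$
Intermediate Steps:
$J{\left(Z \right)} = -5 + Z$ ($J{\left(Z \right)} = Z - 5 = -5 + Z$)
$- 8 J{\left(-1 \right)} z = - 8 \left(-5 - 1\right) \left(-21\right) = \left(-8\right) \left(-6\right) \left(-21\right) = 48 \left(-21\right) = -1008$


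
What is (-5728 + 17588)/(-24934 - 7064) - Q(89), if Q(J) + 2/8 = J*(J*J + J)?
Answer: -45622116161/63996 ≈ -7.1289e+5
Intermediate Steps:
Q(J) = -1/4 + J*(J + J**2) (Q(J) = -1/4 + J*(J*J + J) = -1/4 + J*(J**2 + J) = -1/4 + J*(J + J**2))
(-5728 + 17588)/(-24934 - 7064) - Q(89) = (-5728 + 17588)/(-24934 - 7064) - (-1/4 + 89**2 + 89**3) = 11860/(-31998) - (-1/4 + 7921 + 704969) = 11860*(-1/31998) - 1*2851559/4 = -5930/15999 - 2851559/4 = -45622116161/63996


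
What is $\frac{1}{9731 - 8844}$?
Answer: $\frac{1}{887} \approx 0.0011274$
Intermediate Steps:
$\frac{1}{9731 - 8844} = \frac{1}{887}$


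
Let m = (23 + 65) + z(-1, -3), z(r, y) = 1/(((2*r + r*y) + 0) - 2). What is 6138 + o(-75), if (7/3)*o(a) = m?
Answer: 43227/7 ≈ 6175.3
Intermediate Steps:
z(r, y) = 1/(-2 + 2*r + r*y) (z(r, y) = 1/((2*r + r*y) - 2) = 1/(-2 + 2*r + r*y))
m = 87 (m = (23 + 65) + 1/(-2 + 2*(-1) - 1*(-3)) = 88 + 1/(-2 - 2 + 3) = 88 + 1/(-1) = 88 - 1 = 87)
o(a) = 261/7 (o(a) = (3/7)*87 = 261/7)
6138 + o(-75) = 6138 + 261/7 = 43227/7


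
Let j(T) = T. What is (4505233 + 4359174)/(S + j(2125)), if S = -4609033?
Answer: -8864407/4606908 ≈ -1.9242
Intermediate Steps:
(4505233 + 4359174)/(S + j(2125)) = (4505233 + 4359174)/(-4609033 + 2125) = 8864407/(-4606908) = 8864407*(-1/4606908) = -8864407/4606908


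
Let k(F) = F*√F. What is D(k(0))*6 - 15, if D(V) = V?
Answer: -15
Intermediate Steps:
k(F) = F^(3/2)
D(k(0))*6 - 15 = 0^(3/2)*6 - 15 = 0*6 - 15 = 0 - 15 = -15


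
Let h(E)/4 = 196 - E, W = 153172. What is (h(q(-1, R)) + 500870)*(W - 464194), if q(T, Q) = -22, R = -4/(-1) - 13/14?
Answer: -156052800324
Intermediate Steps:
R = 43/14 (R = -4*(-1) - 13*1/14 = 4 - 13/14 = 43/14 ≈ 3.0714)
h(E) = 784 - 4*E (h(E) = 4*(196 - E) = 784 - 4*E)
(h(q(-1, R)) + 500870)*(W - 464194) = ((784 - 4*(-22)) + 500870)*(153172 - 464194) = ((784 + 88) + 500870)*(-311022) = (872 + 500870)*(-311022) = 501742*(-311022) = -156052800324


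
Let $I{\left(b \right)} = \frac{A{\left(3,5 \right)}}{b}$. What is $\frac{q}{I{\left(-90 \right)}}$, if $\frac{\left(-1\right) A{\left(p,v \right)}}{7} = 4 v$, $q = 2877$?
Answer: $\frac{3699}{2} \approx 1849.5$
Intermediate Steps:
$A{\left(p,v \right)} = - 28 v$ ($A{\left(p,v \right)} = - 7 \cdot 4 v = - 28 v$)
$I{\left(b \right)} = - \frac{140}{b}$ ($I{\left(b \right)} = \frac{\left(-28\right) 5}{b} = - \frac{140}{b}$)
$\frac{q}{I{\left(-90 \right)}} = \frac{2877}{\left(-140\right) \frac{1}{-90}} = \frac{2877}{\left(-140\right) \left(- \frac{1}{90}\right)} = \frac{2877}{\frac{14}{9}} = 2877 \cdot \frac{9}{14} = \frac{3699}{2}$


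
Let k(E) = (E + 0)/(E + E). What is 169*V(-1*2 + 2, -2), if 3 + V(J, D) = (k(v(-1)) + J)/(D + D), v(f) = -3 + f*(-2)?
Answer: -4225/8 ≈ -528.13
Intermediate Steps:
v(f) = -3 - 2*f
k(E) = ½ (k(E) = E/((2*E)) = E*(1/(2*E)) = ½)
V(J, D) = -3 + (½ + J)/(2*D) (V(J, D) = -3 + (½ + J)/(D + D) = -3 + (½ + J)/((2*D)) = -3 + (½ + J)*(1/(2*D)) = -3 + (½ + J)/(2*D))
169*V(-1*2 + 2, -2) = 169*((¼)*(1 - 12*(-2) + 2*(-1*2 + 2))/(-2)) = 169*((¼)*(-½)*(1 + 24 + 2*(-2 + 2))) = 169*((¼)*(-½)*(1 + 24 + 2*0)) = 169*((¼)*(-½)*(1 + 24 + 0)) = 169*((¼)*(-½)*25) = 169*(-25/8) = -4225/8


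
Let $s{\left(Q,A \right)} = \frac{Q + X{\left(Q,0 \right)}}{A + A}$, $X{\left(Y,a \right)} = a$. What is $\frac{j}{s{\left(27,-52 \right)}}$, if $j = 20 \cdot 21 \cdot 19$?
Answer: $- \frac{276640}{9} \approx -30738.0$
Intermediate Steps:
$j = 7980$ ($j = 420 \cdot 19 = 7980$)
$s{\left(Q,A \right)} = \frac{Q}{2 A}$ ($s{\left(Q,A \right)} = \frac{Q + 0}{A + A} = \frac{Q}{2 A}$)
$\frac{j}{s{\left(27,-52 \right)}} = \frac{7980}{\frac{1}{2} \cdot 27 \frac{1}{-52}} = \frac{7980}{\frac{1}{2} \cdot 27 \left(- \frac{1}{52}\right)} = \frac{7980}{- \frac{27}{104}} = 7980 \left(- \frac{104}{27}\right) = - \frac{276640}{9}$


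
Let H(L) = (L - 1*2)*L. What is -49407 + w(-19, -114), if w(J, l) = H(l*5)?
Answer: 276633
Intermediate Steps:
H(L) = L*(-2 + L) (H(L) = (L - 2)*L = (-2 + L)*L = L*(-2 + L))
w(J, l) = 5*l*(-2 + 5*l) (w(J, l) = (l*5)*(-2 + l*5) = (5*l)*(-2 + 5*l) = 5*l*(-2 + 5*l))
-49407 + w(-19, -114) = -49407 + 5*(-114)*(-2 + 5*(-114)) = -49407 + 5*(-114)*(-2 - 570) = -49407 + 5*(-114)*(-572) = -49407 + 326040 = 276633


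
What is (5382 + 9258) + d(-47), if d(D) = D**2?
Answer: 16849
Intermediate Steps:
(5382 + 9258) + d(-47) = (5382 + 9258) + (-47)**2 = 14640 + 2209 = 16849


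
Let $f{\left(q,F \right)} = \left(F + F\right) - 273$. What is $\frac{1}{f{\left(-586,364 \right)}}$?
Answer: $\frac{1}{455} \approx 0.0021978$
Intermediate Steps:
$f{\left(q,F \right)} = -273 + 2 F$ ($f{\left(q,F \right)} = 2 F - 273 = -273 + 2 F$)
$\frac{1}{f{\left(-586,364 \right)}} = \frac{1}{-273 + 2 \cdot 364} = \frac{1}{-273 + 728} = \frac{1}{455}$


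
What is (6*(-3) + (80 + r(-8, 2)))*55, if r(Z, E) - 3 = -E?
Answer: 3465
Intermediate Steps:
r(Z, E) = 3 - E
(6*(-3) + (80 + r(-8, 2)))*55 = (6*(-3) + (80 + (3 - 1*2)))*55 = (-18 + (80 + (3 - 2)))*55 = (-18 + (80 + 1))*55 = (-18 + 81)*55 = 63*55 = 3465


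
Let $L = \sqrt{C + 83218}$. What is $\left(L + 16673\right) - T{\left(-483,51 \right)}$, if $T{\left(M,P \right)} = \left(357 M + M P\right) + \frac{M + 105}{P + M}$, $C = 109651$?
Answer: $\frac{1709889}{8} + \sqrt{192869} \approx 2.1418 \cdot 10^{5}$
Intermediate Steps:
$L = \sqrt{192869}$ ($L = \sqrt{109651 + 83218} = \sqrt{192869} \approx 439.17$)
$T{\left(M,P \right)} = 357 M + M P + \frac{105 + M}{M + P}$ ($T{\left(M,P \right)} = \left(357 M + M P\right) + \frac{105 + M}{M + P} = 357 M + M P + \frac{105 + M}{M + P}$)
$\left(L + 16673\right) - T{\left(-483,51 \right)} = \left(\sqrt{192869} + 16673\right) - \frac{105 - 483 + 357 \left(-483\right)^{2} - 483 \cdot 51^{2} + 51 \left(-483\right)^{2} + 357 \left(-483\right) 51}{-483 + 51} = \left(16673 + \sqrt{192869}\right) - \frac{105 - 483 + 357 \cdot 233289 - 1256283 + 51 \cdot 233289 - 8793981}{-432} = \left(16673 + \sqrt{192869}\right) - - \frac{105 - 483 + 83284173 - 1256283 + 11897739 - 8793981}{432} = \left(16673 + \sqrt{192869}\right) - \left(- \frac{1}{432}\right) 85131270 = \left(16673 + \sqrt{192869}\right) - - \frac{1576505}{8} = \left(16673 + \sqrt{192869}\right) + \frac{1576505}{8} = \frac{1709889}{8} + \sqrt{192869}$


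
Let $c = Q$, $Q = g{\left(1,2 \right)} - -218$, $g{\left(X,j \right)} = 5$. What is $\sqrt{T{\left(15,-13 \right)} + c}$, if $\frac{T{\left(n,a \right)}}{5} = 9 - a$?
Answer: $3 \sqrt{37} \approx 18.248$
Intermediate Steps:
$T{\left(n,a \right)} = 45 - 5 a$ ($T{\left(n,a \right)} = 5 \left(9 - a\right) = 45 - 5 a$)
$Q = 223$ ($Q = 5 - -218 = 5 + 218 = 223$)
$c = 223$
$\sqrt{T{\left(15,-13 \right)} + c} = \sqrt{\left(45 - -65\right) + 223} = \sqrt{\left(45 + 65\right) + 223} = \sqrt{110 + 223} = \sqrt{333} = 3 \sqrt{37}$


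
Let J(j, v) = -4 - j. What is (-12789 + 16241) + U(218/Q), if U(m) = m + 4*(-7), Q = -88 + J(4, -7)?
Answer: 164243/48 ≈ 3421.7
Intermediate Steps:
Q = -96 (Q = -88 + (-4 - 1*4) = -88 + (-4 - 4) = -88 - 8 = -96)
U(m) = -28 + m (U(m) = m - 28 = -28 + m)
(-12789 + 16241) + U(218/Q) = (-12789 + 16241) + (-28 + 218/(-96)) = 3452 + (-28 + 218*(-1/96)) = 3452 + (-28 - 109/48) = 3452 - 1453/48 = 164243/48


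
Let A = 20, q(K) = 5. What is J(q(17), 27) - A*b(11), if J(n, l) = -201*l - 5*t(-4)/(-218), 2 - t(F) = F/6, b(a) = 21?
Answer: -1911949/327 ≈ -5846.9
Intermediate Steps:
t(F) = 2 - F/6
J(n, l) = 20/327 - 201*l (J(n, l) = -201*l - 5*(2 - ⅙*(-4))/(-218) = -201*l - 5*(2 + ⅔)*(-1/218) = -201*l - 5*8/3*(-1/218) = -201*l - 40/3*(-1/218) = -201*l + 20/327 = 20/327 - 201*l)
J(q(17), 27) - A*b(11) = (20/327 - 201*27) - 20*21 = (20/327 - 5427) - 1*420 = -1774609/327 - 420 = -1911949/327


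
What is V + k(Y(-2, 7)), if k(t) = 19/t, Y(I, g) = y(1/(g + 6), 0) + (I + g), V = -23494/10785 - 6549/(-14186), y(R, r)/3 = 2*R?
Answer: 19141515221/10862716710 ≈ 1.7621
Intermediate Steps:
y(R, r) = 6*R (y(R, r) = 3*(2*R) = 6*R)
V = -262654919/152996010 (V = -23494*1/10785 - 6549*(-1/14186) = -23494/10785 + 6549/14186 = -262654919/152996010 ≈ -1.7167)
Y(I, g) = I + g + 6/(6 + g) (Y(I, g) = 6/(g + 6) + (I + g) = 6/(6 + g) + (I + g) = I + g + 6/(6 + g))
V + k(Y(-2, 7)) = -262654919/152996010 + 19/(((6 + (6 + 7)*(-2 + 7))/(6 + 7))) = -262654919/152996010 + 19/(((6 + 13*5)/13)) = -262654919/152996010 + 19/(((6 + 65)/13)) = -262654919/152996010 + 19/(((1/13)*71)) = -262654919/152996010 + 19/(71/13) = -262654919/152996010 + 19*(13/71) = -262654919/152996010 + 247/71 = 19141515221/10862716710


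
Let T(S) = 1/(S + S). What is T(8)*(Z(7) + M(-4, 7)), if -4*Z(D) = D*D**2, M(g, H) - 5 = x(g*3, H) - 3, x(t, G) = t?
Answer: -383/64 ≈ -5.9844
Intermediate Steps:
M(g, H) = 2 + 3*g (M(g, H) = 5 + (g*3 - 3) = 5 + (3*g - 3) = 5 + (-3 + 3*g) = 2 + 3*g)
Z(D) = -D**3/4 (Z(D) = -D*D**2/4 = -D**3/4)
T(S) = 1/(2*S)
T(8)*(Z(7) + M(-4, 7)) = ((1/2)/8)*(-1/4*7**3 + (2 + 3*(-4))) = ((1/2)*(1/8))*(-1/4*343 + (2 - 12)) = (-343/4 - 10)/16 = (1/16)*(-383/4) = -383/64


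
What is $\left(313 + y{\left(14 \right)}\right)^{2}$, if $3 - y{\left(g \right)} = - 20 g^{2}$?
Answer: $17943696$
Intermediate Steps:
$y{\left(g \right)} = 3 + 20 g^{2}$ ($y{\left(g \right)} = 3 - - 20 g^{2} = 3 + 20 g^{2}$)
$\left(313 + y{\left(14 \right)}\right)^{2} = \left(313 + \left(3 + 20 \cdot 14^{2}\right)\right)^{2} = \left(313 + \left(3 + 20 \cdot 196\right)\right)^{2} = \left(313 + \left(3 + 3920\right)\right)^{2} = \left(313 + 3923\right)^{2} = 4236^{2} = 17943696$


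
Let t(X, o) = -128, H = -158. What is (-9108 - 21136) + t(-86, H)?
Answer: -30372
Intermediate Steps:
(-9108 - 21136) + t(-86, H) = (-9108 - 21136) - 128 = -30244 - 128 = -30372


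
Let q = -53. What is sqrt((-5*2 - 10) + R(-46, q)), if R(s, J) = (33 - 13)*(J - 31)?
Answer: 10*I*sqrt(17) ≈ 41.231*I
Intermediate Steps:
R(s, J) = -620 + 20*J (R(s, J) = 20*(-31 + J) = -620 + 20*J)
sqrt((-5*2 - 10) + R(-46, q)) = sqrt((-5*2 - 10) + (-620 + 20*(-53))) = sqrt((-10 - 10) + (-620 - 1060)) = sqrt(-20 - 1680) = sqrt(-1700) = 10*I*sqrt(17)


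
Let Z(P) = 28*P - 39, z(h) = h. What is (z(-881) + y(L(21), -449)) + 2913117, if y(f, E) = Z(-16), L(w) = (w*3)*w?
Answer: 2911749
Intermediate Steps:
L(w) = 3*w² (L(w) = (3*w)*w = 3*w²)
Z(P) = -39 + 28*P
y(f, E) = -487 (y(f, E) = -39 + 28*(-16) = -39 - 448 = -487)
(z(-881) + y(L(21), -449)) + 2913117 = (-881 - 487) + 2913117 = -1368 + 2913117 = 2911749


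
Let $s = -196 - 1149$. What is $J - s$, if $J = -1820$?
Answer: $-475$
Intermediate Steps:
$s = -1345$
$J - s = -1820 - -1345 = -1820 + 1345 = -475$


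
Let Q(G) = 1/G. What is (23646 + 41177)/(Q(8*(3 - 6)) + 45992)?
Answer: 1555752/1103807 ≈ 1.4094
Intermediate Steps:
(23646 + 41177)/(Q(8*(3 - 6)) + 45992) = (23646 + 41177)/(1/(8*(3 - 6)) + 45992) = 64823/(1/(8*(-3)) + 45992) = 64823/(1/(-24) + 45992) = 64823/(-1/24 + 45992) = 64823/(1103807/24) = 64823*(24/1103807) = 1555752/1103807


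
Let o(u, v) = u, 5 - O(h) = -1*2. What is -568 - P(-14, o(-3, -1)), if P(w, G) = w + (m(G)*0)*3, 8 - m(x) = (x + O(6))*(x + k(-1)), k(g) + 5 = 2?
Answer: -554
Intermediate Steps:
k(g) = -3 (k(g) = -5 + 2 = -3)
O(h) = 7 (O(h) = 5 - (-1)*2 = 5 - 1*(-2) = 5 + 2 = 7)
m(x) = 8 - (-3 + x)*(7 + x) (m(x) = 8 - (x + 7)*(x - 3) = 8 - (7 + x)*(-3 + x) = 8 - (-3 + x)*(7 + x))
P(w, G) = w (P(w, G) = w + ((29 - G² - 4*G)*0)*3 = w + 0*3 = w + 0 = w)
-568 - P(-14, o(-3, -1)) = -568 - 1*(-14) = -568 + 14 = -554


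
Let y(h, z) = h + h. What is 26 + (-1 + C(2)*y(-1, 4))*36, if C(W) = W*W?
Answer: -298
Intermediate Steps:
y(h, z) = 2*h
C(W) = W²
26 + (-1 + C(2)*y(-1, 4))*36 = 26 + (-1 + 2²*(2*(-1)))*36 = 26 + (-1 + 4*(-2))*36 = 26 + (-1 - 8)*36 = 26 - 9*36 = 26 - 324 = -298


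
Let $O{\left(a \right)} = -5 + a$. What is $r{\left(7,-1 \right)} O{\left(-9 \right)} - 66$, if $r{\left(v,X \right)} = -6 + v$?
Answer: $-80$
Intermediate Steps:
$r{\left(7,-1 \right)} O{\left(-9 \right)} - 66 = \left(-6 + 7\right) \left(-5 - 9\right) - 66 = 1 \left(-14\right) - 66 = -14 - 66 = -80$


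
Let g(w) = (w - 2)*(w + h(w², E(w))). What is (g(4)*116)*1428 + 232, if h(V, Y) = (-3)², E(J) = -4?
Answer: 4307080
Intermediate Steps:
h(V, Y) = 9
g(w) = (-2 + w)*(9 + w) (g(w) = (w - 2)*(w + 9) = (-2 + w)*(9 + w))
(g(4)*116)*1428 + 232 = ((-18 + 4² + 7*4)*116)*1428 + 232 = ((-18 + 16 + 28)*116)*1428 + 232 = (26*116)*1428 + 232 = 3016*1428 + 232 = 4306848 + 232 = 4307080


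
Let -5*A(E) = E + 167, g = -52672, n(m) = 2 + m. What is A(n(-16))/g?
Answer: 153/263360 ≈ 0.00058095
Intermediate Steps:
A(E) = -167/5 - E/5 (A(E) = -(E + 167)/5 = -(167 + E)/5 = -167/5 - E/5)
A(n(-16))/g = (-167/5 - (2 - 16)/5)/(-52672) = (-167/5 - ⅕*(-14))*(-1/52672) = (-167/5 + 14/5)*(-1/52672) = -153/5*(-1/52672) = 153/263360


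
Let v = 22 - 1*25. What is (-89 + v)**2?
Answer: 8464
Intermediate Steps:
v = -3 (v = 22 - 25 = -3)
(-89 + v)**2 = (-89 - 3)**2 = (-92)**2 = 8464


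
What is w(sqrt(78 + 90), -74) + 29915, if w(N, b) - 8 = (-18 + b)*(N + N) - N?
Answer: 29923 - 370*sqrt(42) ≈ 27525.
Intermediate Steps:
w(N, b) = 8 - N + 2*N*(-18 + b) (w(N, b) = 8 + ((-18 + b)*(N + N) - N) = 8 + ((-18 + b)*(2*N) - N) = 8 + (2*N*(-18 + b) - N) = 8 + (-N + 2*N*(-18 + b)) = 8 - N + 2*N*(-18 + b))
w(sqrt(78 + 90), -74) + 29915 = (8 - 37*sqrt(78 + 90) + 2*sqrt(78 + 90)*(-74)) + 29915 = (8 - 74*sqrt(42) + 2*sqrt(168)*(-74)) + 29915 = (8 - 74*sqrt(42) + 2*(2*sqrt(42))*(-74)) + 29915 = (8 - 74*sqrt(42) - 296*sqrt(42)) + 29915 = (8 - 370*sqrt(42)) + 29915 = 29923 - 370*sqrt(42)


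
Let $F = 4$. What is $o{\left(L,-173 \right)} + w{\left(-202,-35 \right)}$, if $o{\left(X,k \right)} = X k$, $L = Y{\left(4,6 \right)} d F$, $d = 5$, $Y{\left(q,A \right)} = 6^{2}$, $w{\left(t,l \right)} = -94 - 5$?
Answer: $-124659$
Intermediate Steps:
$w{\left(t,l \right)} = -99$ ($w{\left(t,l \right)} = -94 - 5 = -99$)
$Y{\left(q,A \right)} = 36$
$L = 720$ ($L = 36 \cdot 5 \cdot 4 = 180 \cdot 4 = 720$)
$o{\left(L,-173 \right)} + w{\left(-202,-35 \right)} = 720 \left(-173\right) - 99 = -124560 - 99 = -124659$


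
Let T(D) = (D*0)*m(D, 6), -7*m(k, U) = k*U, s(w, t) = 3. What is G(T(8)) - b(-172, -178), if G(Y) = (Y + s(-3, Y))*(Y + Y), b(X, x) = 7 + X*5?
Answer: 853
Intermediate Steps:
m(k, U) = -U*k/7 (m(k, U) = -k*U/7 = -U*k/7)
b(X, x) = 7 + 5*X
T(D) = 0 (T(D) = (D*0)*(-⅐*6*D) = 0*(-6*D/7) = 0)
G(Y) = 2*Y*(3 + Y) (G(Y) = (Y + 3)*(Y + Y) = (3 + Y)*(2*Y) = 2*Y*(3 + Y))
G(T(8)) - b(-172, -178) = 2*0*(3 + 0) - (7 + 5*(-172)) = 2*0*3 - (7 - 860) = 0 - 1*(-853) = 0 + 853 = 853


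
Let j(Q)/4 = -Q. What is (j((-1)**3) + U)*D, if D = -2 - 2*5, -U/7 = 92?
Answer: 7680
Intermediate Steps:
j(Q) = -4*Q (j(Q) = 4*(-Q) = -4*Q)
U = -644 (U = -7*92 = -644)
D = -12 (D = -2 - 10 = -12)
(j((-1)**3) + U)*D = (-4*(-1)**3 - 644)*(-12) = (-4*(-1) - 644)*(-12) = (4 - 644)*(-12) = -640*(-12) = 7680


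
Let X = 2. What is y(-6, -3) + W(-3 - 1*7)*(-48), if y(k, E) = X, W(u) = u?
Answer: 482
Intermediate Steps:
y(k, E) = 2
y(-6, -3) + W(-3 - 1*7)*(-48) = 2 + (-3 - 1*7)*(-48) = 2 + (-3 - 7)*(-48) = 2 - 10*(-48) = 2 + 480 = 482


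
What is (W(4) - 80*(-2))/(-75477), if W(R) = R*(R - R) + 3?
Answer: -163/75477 ≈ -0.0021596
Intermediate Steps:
W(R) = 3 (W(R) = R*0 + 3 = 0 + 3 = 3)
(W(4) - 80*(-2))/(-75477) = (3 - 80*(-2))/(-75477) = (3 + 160)*(-1/75477) = 163*(-1/75477) = -163/75477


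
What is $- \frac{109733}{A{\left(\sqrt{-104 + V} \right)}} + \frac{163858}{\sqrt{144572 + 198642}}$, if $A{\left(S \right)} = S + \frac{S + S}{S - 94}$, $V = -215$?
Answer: $\frac{- 1770109387514 \sqrt{319} + 26135351 \sqrt{109485266} + 6007073346989 i + 2404452292 i \sqrt{343214}}{54742633 \left(\sqrt{319} + 92 i\right)} \approx 254.71 + 6272.6 i$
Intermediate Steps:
$A{\left(S \right)} = S + \frac{2 S}{-94 + S}$
$- \frac{109733}{A{\left(\sqrt{-104 + V} \right)}} + \frac{163858}{\sqrt{144572 + 198642}} = - \frac{109733}{\sqrt{-104 - 215} \frac{1}{-94 + \sqrt{-104 - 215}} \left(-92 + \sqrt{-104 - 215}\right)} + \frac{163858}{\sqrt{144572 + 198642}} = - \frac{109733}{\sqrt{-319} \frac{1}{-94 + \sqrt{-319}} \left(-92 + \sqrt{-319}\right)} + \frac{163858}{\sqrt{343214}} = - \frac{109733}{i \sqrt{319} \frac{1}{-94 + i \sqrt{319}} \left(-92 + i \sqrt{319}\right)} + 163858 \frac{\sqrt{343214}}{343214} = - \frac{109733}{i \sqrt{319} \frac{1}{-94 + i \sqrt{319}} \left(-92 + i \sqrt{319}\right)} + \frac{81929 \sqrt{343214}}{171607} = - 109733 \left(- \frac{i \sqrt{319} \left(-94 + i \sqrt{319}\right)}{319 \left(-92 + i \sqrt{319}\right)}\right) + \frac{81929 \sqrt{343214}}{171607} = \frac{109733 i \sqrt{319} \left(-94 + i \sqrt{319}\right)}{319 \left(-92 + i \sqrt{319}\right)} + \frac{81929 \sqrt{343214}}{171607} = \frac{81929 \sqrt{343214}}{171607} + \frac{109733 i \sqrt{319} \left(-94 + i \sqrt{319}\right)}{319 \left(-92 + i \sqrt{319}\right)}$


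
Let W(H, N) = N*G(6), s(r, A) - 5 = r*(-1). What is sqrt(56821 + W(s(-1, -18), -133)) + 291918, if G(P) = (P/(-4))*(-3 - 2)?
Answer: 291918 + sqrt(223294)/2 ≈ 2.9215e+5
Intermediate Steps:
G(P) = 5*P/4 (G(P) = (P*(-1/4))*(-5) = -P/4*(-5) = 5*P/4)
s(r, A) = 5 - r (s(r, A) = 5 + r*(-1) = 5 - r)
W(H, N) = 15*N/2 (W(H, N) = N*((5/4)*6) = N*(15/2) = 15*N/2)
sqrt(56821 + W(s(-1, -18), -133)) + 291918 = sqrt(56821 + (15/2)*(-133)) + 291918 = sqrt(56821 - 1995/2) + 291918 = sqrt(111647/2) + 291918 = sqrt(223294)/2 + 291918 = 291918 + sqrt(223294)/2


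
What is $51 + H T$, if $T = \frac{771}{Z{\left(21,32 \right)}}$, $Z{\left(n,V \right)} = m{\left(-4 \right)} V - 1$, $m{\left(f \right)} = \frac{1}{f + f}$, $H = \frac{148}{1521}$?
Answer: $\frac{91249}{2535} \approx 35.996$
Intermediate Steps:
$H = \frac{148}{1521}$ ($H = 148 \cdot \frac{1}{1521} = \frac{148}{1521} \approx 0.097304$)
$m{\left(f \right)} = \frac{1}{2 f}$
$Z{\left(n,V \right)} = -1 - \frac{V}{8}$ ($Z{\left(n,V \right)} = \frac{1}{2 \left(-4\right)} V - 1 = \frac{1}{2} \left(- \frac{1}{4}\right) V - 1 = - \frac{V}{8} - 1 = -1 - \frac{V}{8}$)
$T = - \frac{771}{5}$ ($T = \frac{771}{-1 - 4} = \frac{771}{-5} = 771 \left(- \frac{1}{5}\right) = - \frac{771}{5} \approx -154.2$)
$51 + H T = 51 + \frac{148}{1521} \left(- \frac{771}{5}\right) = 51 - \frac{38036}{2535} = \frac{91249}{2535}$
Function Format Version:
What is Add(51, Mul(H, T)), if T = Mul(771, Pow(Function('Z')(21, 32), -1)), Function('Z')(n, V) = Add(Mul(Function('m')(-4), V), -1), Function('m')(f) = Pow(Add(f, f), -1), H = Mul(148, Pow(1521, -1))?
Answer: Rational(91249, 2535) ≈ 35.996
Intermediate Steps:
H = Rational(148, 1521) (H = Mul(148, Rational(1, 1521)) = Rational(148, 1521) ≈ 0.097304)
Function('m')(f) = Mul(Rational(1, 2), Pow(f, -1)) (Function('m')(f) = Pow(Mul(2, f), -1) = Mul(Rational(1, 2), Pow(f, -1)))
Function('Z')(n, V) = Add(-1, Mul(Rational(-1, 8), V)) (Function('Z')(n, V) = Add(Mul(Mul(Rational(1, 2), Pow(-4, -1)), V), -1) = Add(Mul(Mul(Rational(1, 2), Rational(-1, 4)), V), -1) = Add(Mul(Rational(-1, 8), V), -1) = Add(-1, Mul(Rational(-1, 8), V)))
T = Rational(-771, 5) (T = Mul(771, Pow(Add(-1, Mul(Rational(-1, 8), 32)), -1)) = Mul(771, Pow(Add(-1, -4), -1)) = Mul(771, Pow(-5, -1)) = Mul(771, Rational(-1, 5)) = Rational(-771, 5) ≈ -154.20)
Add(51, Mul(H, T)) = Add(51, Mul(Rational(148, 1521), Rational(-771, 5))) = Add(51, Rational(-38036, 2535)) = Rational(91249, 2535)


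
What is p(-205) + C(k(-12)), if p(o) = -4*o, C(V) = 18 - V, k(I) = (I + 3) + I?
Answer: 859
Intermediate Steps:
k(I) = 3 + 2*I (k(I) = (3 + I) + I = 3 + 2*I)
p(-205) + C(k(-12)) = -4*(-205) + (18 - (3 + 2*(-12))) = 820 + (18 - (3 - 24)) = 820 + (18 - 1*(-21)) = 820 + (18 + 21) = 820 + 39 = 859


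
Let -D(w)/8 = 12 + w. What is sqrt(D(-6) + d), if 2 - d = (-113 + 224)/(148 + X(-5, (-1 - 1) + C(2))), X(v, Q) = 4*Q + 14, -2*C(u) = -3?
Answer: I*sqrt(74710)/40 ≈ 6.8333*I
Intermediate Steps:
C(u) = 3/2 (C(u) = -1/2*(-3) = 3/2)
D(w) = -96 - 8*w (D(w) = -8*(12 + w) = -96 - 8*w)
X(v, Q) = 14 + 4*Q
d = 209/160 (d = 2 - (-113 + 224)/(148 + (14 + 4*((-1 - 1) + 3/2))) = 2 - 111/(148 + (14 + 4*(-2 + 3/2))) = 2 - 111/(148 + (14 + 4*(-1/2))) = 2 - 111/(148 + (14 - 2)) = 2 - 111/(148 + 12) = 2 - 111/160 = 209/160 ≈ 1.3062)
sqrt(D(-6) + d) = sqrt((-96 - 8*(-6)) + 209/160) = sqrt((-96 + 48) + 209/160) = sqrt(-48 + 209/160) = sqrt(-7471/160) = I*sqrt(74710)/40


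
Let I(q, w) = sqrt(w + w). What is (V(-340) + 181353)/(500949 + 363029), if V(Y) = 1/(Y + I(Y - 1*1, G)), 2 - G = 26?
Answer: 5243277851/24979331936 - I*sqrt(3)/24979331936 ≈ 0.2099 - 6.9339e-11*I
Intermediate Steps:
G = -24 (G = 2 - 1*26 = 2 - 26 = -24)
I(q, w) = sqrt(2)*sqrt(w) (I(q, w) = sqrt(2*w) = sqrt(2)*sqrt(w))
V(Y) = 1/(Y + 4*I*sqrt(3)) (V(Y) = 1/(Y + sqrt(2)*sqrt(-24)) = 1/(Y + sqrt(2)*(2*I*sqrt(6))) = 1/(Y + 4*I*sqrt(3)))
(V(-340) + 181353)/(500949 + 363029) = (1/(-340 + 4*I*sqrt(3)) + 181353)/(500949 + 363029) = (181353 + 1/(-340 + 4*I*sqrt(3)))/863978 = (181353 + 1/(-340 + 4*I*sqrt(3)))*(1/863978) = 181353/863978 + 1/(863978*(-340 + 4*I*sqrt(3)))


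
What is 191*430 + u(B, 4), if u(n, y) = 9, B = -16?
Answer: 82139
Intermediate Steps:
191*430 + u(B, 4) = 191*430 + 9 = 82130 + 9 = 82139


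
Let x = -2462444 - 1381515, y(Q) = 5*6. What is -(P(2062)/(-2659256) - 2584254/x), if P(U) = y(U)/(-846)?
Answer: -968979225878179/1441312015865064 ≈ -0.67229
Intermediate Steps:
y(Q) = 30
P(U) = -5/141 (P(U) = 30/(-846) = 30*(-1/846) = -5/141)
x = -3843959
-(P(2062)/(-2659256) - 2584254/x) = -(-5/141/(-2659256) - 2584254/(-3843959)) = -(-5/141*(-1/2659256) - 2584254*(-1/3843959)) = -(5/374955096 + 2584254/3843959) = -1*968979225878179/1441312015865064 = -968979225878179/1441312015865064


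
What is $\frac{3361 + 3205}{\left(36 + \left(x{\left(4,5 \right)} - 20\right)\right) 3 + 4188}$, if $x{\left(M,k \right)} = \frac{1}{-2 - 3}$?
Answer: $\frac{32830}{21177} \approx 1.5503$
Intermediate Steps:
$x{\left(M,k \right)} = - \frac{1}{5}$ ($x{\left(M,k \right)} = \frac{1}{-5} = - \frac{1}{5}$)
$\frac{3361 + 3205}{\left(36 + \left(x{\left(4,5 \right)} - 20\right)\right) 3 + 4188} = \frac{3361 + 3205}{\left(36 - \frac{101}{5}\right) 3 + 4188} = \frac{6566}{\left(36 - \frac{101}{5}\right) 3 + 4188} = \frac{6566}{\frac{79}{5} \cdot 3 + 4188} = \frac{6566}{\frac{237}{5} + 4188} = \frac{6566}{\frac{21177}{5}} = 6566 \cdot \frac{5}{21177} = \frac{32830}{21177}$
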